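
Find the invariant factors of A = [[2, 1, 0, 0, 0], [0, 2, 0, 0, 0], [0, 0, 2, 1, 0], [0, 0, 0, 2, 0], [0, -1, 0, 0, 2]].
x - 2, (x - 2)^2, (x - 2)^2

The Jordan structure of A has elementary divisors (x - 2)^2, (x - 2)^2, (x - 2). Arranging the block sizes at each eigenvalue in decreasing order and taking row products gives the invariant factors.

Invariant factors (smallest first, each dividing the next): x - 2, (x - 2)^2, (x - 2)^2.

Check: the last factor (x - 2)^2 is the minimal polynomial, and the product (x - 2)^5 is the characteristic polynomial.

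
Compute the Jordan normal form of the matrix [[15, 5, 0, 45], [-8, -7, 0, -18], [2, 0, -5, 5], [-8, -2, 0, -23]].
J = [[-5, 1, 0, 0], [0, -5, 0, 0], [0, 0, -5, 1], [0, 0, 0, -5]]

The characteristic polynomial is det(xI - A) = (x + 5)^4, so the eigenvalues are -5 (algebraic multiplicity 4).

For λ = -5: rank(A + 5I) = 2, rank((A + 5I)^2) = 0. The eigenspace has dimension 4 - 2 = 2, so there are 2 Jordan blocks; the rank sequence gives block sizes [2, 2].

Assembling the blocks gives the Jordan form J above.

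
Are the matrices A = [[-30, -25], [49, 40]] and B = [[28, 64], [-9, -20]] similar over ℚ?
trace(A) = 10 but trace(B) = 8. The trace is a similarity invariant, so A and B are not similar.

No.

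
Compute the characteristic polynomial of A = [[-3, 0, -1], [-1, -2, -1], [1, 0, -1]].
xI - A = [[x + 3, 0, 1], [1, x + 2, 1], [-1, 0, x + 1]].

Expanding det(xI - A) along the first row:
det(xI - A) = + (x + 3)·det([[x + 2, 1], [0, x + 1]]) - (0)·det([[1, 1], [-1, x + 1]]) + (1)·det([[1, x + 2], [-1, 0]]).

Evaluating gives χ_A(x) = x^3 + 6x^2 + 12x + 8 = (x + 2)^3.

χ_A(x) = (x + 2)^3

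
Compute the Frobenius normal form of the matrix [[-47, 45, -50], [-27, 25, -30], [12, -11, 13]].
The invariant factors of A (the non-unit diagonal entries of the Smith normal form of xI - A over ℚ[x]) are (x + 2)^2(x + 5), each dividing the next. The characteristic polynomial is their product, (x + 2)^2(x + 5).

The rational canonical form is the block-diagonal matrix of companion matrices C(f_i):
R = [[0, 0, -20], [1, 0, -24], [0, 1, -9]].

R = [[0, 0, -20], [1, 0, -24], [0, 1, -9]]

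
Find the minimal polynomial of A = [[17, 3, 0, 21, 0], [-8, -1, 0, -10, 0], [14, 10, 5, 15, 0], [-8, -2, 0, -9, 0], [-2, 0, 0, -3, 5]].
The characteristic polynomial factors as (x - 5)^3(x - 1)^2. The minimal polynomial is ∏(x - λ)^{k_λ} where k_λ is the size of the largest Jordan block at λ.

For λ = 1: rank(A - I) = 4, and the largest Jordan block has size 2 (the smallest k with rank((A - I)^k) = rank((A - I)^(k+1))).
For λ = 5: rank(A - 5I) = 3, and the largest Jordan block has size 2 (the smallest k with rank((A - 5I)^k) = rank((A - 5I)^(k+1))).

So m_A(x) = (x - 5)^2(x - 1)^2.

m_A(x) = (x - 5)^2(x - 1)^2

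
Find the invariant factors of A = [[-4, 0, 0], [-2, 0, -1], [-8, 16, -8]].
The Jordan structure of A has elementary divisors (x + 4)^2, (x + 4). Arranging the block sizes at each eigenvalue in decreasing order and taking row products gives the invariant factors.

Invariant factors (smallest first, each dividing the next): x + 4, (x + 4)^2.

Check: the last factor (x + 4)^2 is the minimal polynomial, and the product (x + 4)^3 is the characteristic polynomial.

x + 4, (x + 4)^2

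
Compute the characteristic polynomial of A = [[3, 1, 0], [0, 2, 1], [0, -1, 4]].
xI - A = [[x - 3, -1, 0], [0, x - 2, -1], [0, 1, x - 4]].

Expanding det(xI - A) along the first row:
det(xI - A) = + (x - 3)·det([[x - 2, -1], [1, x - 4]]) - (-1)·det([[0, -1], [0, x - 4]]) + (0)·det([[0, x - 2], [0, 1]]).

Evaluating gives χ_A(x) = x^3 - 9x^2 + 27x - 27 = (x - 3)^3.

χ_A(x) = (x - 3)^3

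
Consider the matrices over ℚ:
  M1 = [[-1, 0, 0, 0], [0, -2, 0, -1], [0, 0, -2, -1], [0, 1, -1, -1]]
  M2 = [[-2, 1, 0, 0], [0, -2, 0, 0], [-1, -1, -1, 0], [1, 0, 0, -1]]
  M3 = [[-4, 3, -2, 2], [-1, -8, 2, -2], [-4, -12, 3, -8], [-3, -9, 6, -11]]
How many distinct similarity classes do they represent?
2 classes: {M1, M2}, {M3}

Characteristic polynomials: χ_{M1} = (x + 1)^2(x + 2)^2, χ_{M2} = (x + 1)^2(x + 2)^2, χ_{M3} = (x + 5)^4.

{M1, M2}: invariant factors x + 1, (x + 1)(x + 2)^2.

{M3}: invariant factors x + 5, x + 5, (x + 5)^2.

Matrices are similar if and only if their invariant-factor lists agree; the partition into similarity classes is {M1, M2}, {M3}.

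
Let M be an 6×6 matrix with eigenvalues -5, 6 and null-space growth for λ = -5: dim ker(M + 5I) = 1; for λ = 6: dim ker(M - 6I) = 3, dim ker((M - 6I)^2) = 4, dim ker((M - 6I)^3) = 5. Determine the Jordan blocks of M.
λ = -5: successive nullity increments [1] count blocks of size ≥ k; block sizes are [1].
λ = 6: successive nullity increments [3, 1, 1] count blocks of size ≥ k; block sizes are [3, 1, 1].

Jordan blocks: (-5, 1), (6, 3), (6, 1), (6, 1)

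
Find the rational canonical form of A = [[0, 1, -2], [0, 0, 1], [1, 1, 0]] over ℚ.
The invariant factors of A (the non-unit diagonal entries of the Smith normal form of xI - A over ℚ[x]) are x^3 + x - 1, each dividing the next. The characteristic polynomial is their product, x^3 + x - 1.

The rational canonical form is the block-diagonal matrix of companion matrices C(f_i):
R = [[0, 0, 1], [1, 0, -1], [0, 1, 0]].

Note the characteristic polynomial does not split into linear factors over ℚ, so A has no Jordan form over ℚ; the rational canonical form exists over any field.

R = [[0, 0, 1], [1, 0, -1], [0, 1, 0]]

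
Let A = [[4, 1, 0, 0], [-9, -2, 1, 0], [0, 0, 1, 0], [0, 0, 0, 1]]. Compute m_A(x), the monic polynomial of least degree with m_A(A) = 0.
m_A(x) = (x - 1)^3

The characteristic polynomial factors as (x - 1)^4. The minimal polynomial is ∏(x - λ)^{k_λ} where k_λ is the size of the largest Jordan block at λ.

For λ = 1: rank(A - I) = 2, and the largest Jordan block has size 3 (the smallest k with rank((A - I)^k) = rank((A - I)^(k+1))).

So m_A(x) = (x - 1)^3.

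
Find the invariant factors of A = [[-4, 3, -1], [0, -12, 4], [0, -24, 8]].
x(x + 4)^2

The Jordan structure of A has elementary divisors (x + 4)^2, x. Arranging the block sizes at each eigenvalue in decreasing order and taking row products gives the invariant factors.

Invariant factors (smallest first, each dividing the next): x(x + 4)^2.

Check: the last factor x(x + 4)^2 is the minimal polynomial, and the product x(x + 4)^2 is the characteristic polynomial.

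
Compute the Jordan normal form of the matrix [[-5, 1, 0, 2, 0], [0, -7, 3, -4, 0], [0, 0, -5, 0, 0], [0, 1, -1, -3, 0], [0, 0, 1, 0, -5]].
The characteristic polynomial is det(xI - A) = (x + 5)^5, so the eigenvalues are -5 (algebraic multiplicity 5).

For λ = -5: rank(A + 5I) = 2, rank((A + 5I)^2) = 1, rank((A + 5I)^3) = 0. The eigenspace has dimension 5 - 2 = 3, so there are 3 Jordan blocks; the rank sequence gives block sizes [3, 1, 1].

Assembling the blocks gives the Jordan form J above.

J = [[-5, 1, 0, 0, 0], [0, -5, 1, 0, 0], [0, 0, -5, 0, 0], [0, 0, 0, -5, 0], [0, 0, 0, 0, -5]]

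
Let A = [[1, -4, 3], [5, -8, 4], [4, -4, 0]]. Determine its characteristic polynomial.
χ_A(x) = (x + 2)^2(x + 3)

xI - A = [[x - 1, 4, -3], [-5, x + 8, -4], [-4, 4, x]].

Expanding det(xI - A) along the first row:
det(xI - A) = + (x - 1)·det([[x + 8, -4], [4, x]]) - (4)·det([[-5, -4], [-4, x]]) + (-3)·det([[-5, x + 8], [-4, 4]]).

Evaluating gives χ_A(x) = x^3 + 7x^2 + 16x + 12 = (x + 2)^2(x + 3).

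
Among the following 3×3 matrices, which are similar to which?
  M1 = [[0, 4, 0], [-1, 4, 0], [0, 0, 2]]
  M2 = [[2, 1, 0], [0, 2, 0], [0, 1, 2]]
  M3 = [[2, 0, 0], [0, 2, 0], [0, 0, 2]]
2 classes: {M1, M2}, {M3}

Characteristic polynomials: χ_{M1} = (x - 2)^3, χ_{M2} = (x - 2)^3, χ_{M3} = (x - 2)^3.

{M1, M2}: invariant factors x - 2, (x - 2)^2.

{M3}: invariant factors x - 2, x - 2, x - 2.

Matrices are similar if and only if their invariant-factor lists agree; the partition into similarity classes is {M1, M2}, {M3}.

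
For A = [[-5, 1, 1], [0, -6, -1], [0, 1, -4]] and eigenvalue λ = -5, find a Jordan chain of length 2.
v_1 = [[2, -1, 2]]^T, v_2 = [[1, -1, 1]]^T

We seek v_1 ∈ ker((A + 5I)^2) \ ker(A + 5I), then set v_{i+1} = (A + 5I) v_i.

One such chain is v_1 = [[2, -1, 2]]^T, v_2 = [[1, -1, 1]]^T. Check: (A + 5I) v_2 = [[0, 0, 0]]^T = 0.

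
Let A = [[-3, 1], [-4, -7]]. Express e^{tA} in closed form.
e^{tA} = [[(2*t + 1)*e^{-5*t}, t*e^{-5*t}], [-4*t*e^{-5*t}, (1 - 2*t)*e^{-5*t}]]

A has Jordan form J = [[-5, 1], [0, -5]] with A = PJP^{-1}, so e^{tA} = P e^{tJ} P^{-1}.

For a Jordan block J_k(λ), e^{tJ_k(λ)} = e^{λt} · (I + tN + t^2 N^2/2! + ... + t^{k-1} N^{k-1}/(k-1)!) where N is the nilpotent superdiagonal part.

Assembling the blocks and conjugating back gives the entries of e^{tA} as shown above.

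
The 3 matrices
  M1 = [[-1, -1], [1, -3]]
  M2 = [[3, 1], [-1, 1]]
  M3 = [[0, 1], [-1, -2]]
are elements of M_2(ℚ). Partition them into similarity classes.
3 classes: {M1}, {M2}, {M3}

Characteristic polynomials: χ_{M1} = (x + 2)^2, χ_{M2} = (x - 2)^2, χ_{M3} = (x + 1)^2.

{M1}: invariant factors (x + 2)^2.

{M2}: invariant factors (x - 2)^2.

{M3}: invariant factors (x + 1)^2.

Matrices are similar if and only if their invariant-factor lists agree; the partition into similarity classes is {M1}, {M2}, {M3}.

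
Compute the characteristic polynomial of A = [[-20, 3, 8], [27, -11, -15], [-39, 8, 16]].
χ_A(x) = (x + 5)^3

xI - A = [[x + 20, -3, -8], [-27, x + 11, 15], [39, -8, x - 16]].

Expanding det(xI - A) along the first row:
det(xI - A) = + (x + 20)·det([[x + 11, 15], [-8, x - 16]]) - (-3)·det([[-27, 15], [39, x - 16]]) + (-8)·det([[-27, x + 11], [39, -8]]).

Evaluating gives χ_A(x) = x^3 + 15x^2 + 75x + 125 = (x + 5)^3.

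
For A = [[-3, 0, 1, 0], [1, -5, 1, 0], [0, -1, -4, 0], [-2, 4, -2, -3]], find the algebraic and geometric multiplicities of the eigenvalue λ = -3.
algebraic multiplicity 1, geometric multiplicity 1

The characteristic polynomial is (x + 3)(x + 4)^3, so the factor x + 3 appears with exponent 1: the algebraic multiplicity is 1.

rank(A + 3I) = 3, so the eigenspace has dimension 4 - 3 = 1: the geometric multiplicity is 1.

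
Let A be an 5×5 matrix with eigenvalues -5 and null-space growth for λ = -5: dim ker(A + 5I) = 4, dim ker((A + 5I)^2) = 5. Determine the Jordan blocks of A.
Jordan blocks: (-5, 2), (-5, 1), (-5, 1), (-5, 1)

λ = -5: successive nullity increments [4, 1] count blocks of size ≥ k; block sizes are [2, 1, 1, 1].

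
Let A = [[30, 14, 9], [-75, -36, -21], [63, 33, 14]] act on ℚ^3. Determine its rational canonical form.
The invariant factors of A (the non-unit diagonal entries of the Smith normal form of xI - A over ℚ[x]) are (x - 5)(x^2 - 3x - 3), each dividing the next. The characteristic polynomial is their product, (x - 5)(x^2 - 3x - 3).

The rational canonical form is the block-diagonal matrix of companion matrices C(f_i):
R = [[0, 0, -15], [1, 0, -12], [0, 1, 8]].

Note the characteristic polynomial does not split into linear factors over ℚ, so A has no Jordan form over ℚ; the rational canonical form exists over any field.

R = [[0, 0, -15], [1, 0, -12], [0, 1, 8]]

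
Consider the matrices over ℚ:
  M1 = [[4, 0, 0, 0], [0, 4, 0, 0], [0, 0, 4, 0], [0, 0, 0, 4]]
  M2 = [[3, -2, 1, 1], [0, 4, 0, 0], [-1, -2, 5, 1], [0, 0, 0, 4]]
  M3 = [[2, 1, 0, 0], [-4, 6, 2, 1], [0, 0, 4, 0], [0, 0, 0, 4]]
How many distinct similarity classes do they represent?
3 classes: {M1}, {M2}, {M3}

Characteristic polynomials: χ_{M1} = (x - 4)^4, χ_{M2} = (x - 4)^4, χ_{M3} = (x - 4)^4.

{M1}: invariant factors x - 4, x - 4, x - 4, x - 4.

{M2}: invariant factors x - 4, x - 4, (x - 4)^2.

{M3}: invariant factors x - 4, (x - 4)^3.

Matrices are similar if and only if their invariant-factor lists agree; the partition into similarity classes is {M1}, {M2}, {M3}.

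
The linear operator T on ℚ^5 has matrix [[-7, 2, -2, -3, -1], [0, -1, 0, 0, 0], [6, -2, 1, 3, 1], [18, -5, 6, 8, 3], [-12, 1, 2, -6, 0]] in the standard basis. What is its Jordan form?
J = [[-1, 1, 0, 0, 0], [0, -1, 0, 0, 0], [0, 0, -1, 0, 0], [0, 0, 0, 2, 1], [0, 0, 0, 0, 2]]

The characteristic polynomial is det(xI - A) = (x - 2)^2(x + 1)^3, so the eigenvalues are -1 (algebraic multiplicity 3), 2 (algebraic multiplicity 2).

For λ = -1: rank(A + I) = 3, rank((A + I)^2) = 2. The eigenspace has dimension 5 - 3 = 2, so there are 2 Jordan blocks; the rank sequence gives block sizes [2, 1].

For λ = 2: rank(A - 2I) = 4, rank((A - 2I)^2) = 3. The eigenspace has dimension 5 - 4 = 1, so there is 1 Jordan block; the rank sequence gives block sizes [2].

Assembling the blocks gives the Jordan form J above.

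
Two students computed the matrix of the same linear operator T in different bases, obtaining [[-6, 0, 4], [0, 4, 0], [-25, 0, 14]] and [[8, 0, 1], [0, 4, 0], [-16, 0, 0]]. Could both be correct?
Yes.

Two matrices over a field are similar if and only if they have the same invariant factors.

Both A and B have characteristic polynomial (x - 4)^3 and minimal polynomial (x - 4)^2. Computing further, both have invariant factors x - 4, (x - 4)^2. Hence A and B are similar.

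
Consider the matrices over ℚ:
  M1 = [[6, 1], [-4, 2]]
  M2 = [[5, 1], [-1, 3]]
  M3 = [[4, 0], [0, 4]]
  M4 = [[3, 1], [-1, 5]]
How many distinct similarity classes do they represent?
Characteristic polynomials: χ_{M1} = (x - 4)^2, χ_{M2} = (x - 4)^2, χ_{M3} = (x - 4)^2, χ_{M4} = (x - 4)^2.

{M1, M2, M4}: invariant factors (x - 4)^2.

{M3}: invariant factors x - 4, x - 4.

Matrices are similar if and only if their invariant-factor lists agree; the partition into similarity classes is {M1, M2, M4}, {M3}.

2 classes: {M1, M2, M4}, {M3}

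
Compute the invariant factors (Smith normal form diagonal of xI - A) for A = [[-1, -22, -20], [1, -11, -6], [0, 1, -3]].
The Jordan structure of A has elementary divisors (x + 5)^3. Arranging the block sizes at each eigenvalue in decreasing order and taking row products gives the invariant factors.

Invariant factors (smallest first, each dividing the next): (x + 5)^3.

Check: the last factor (x + 5)^3 is the minimal polynomial, and the product (x + 5)^3 is the characteristic polynomial.

(x + 5)^3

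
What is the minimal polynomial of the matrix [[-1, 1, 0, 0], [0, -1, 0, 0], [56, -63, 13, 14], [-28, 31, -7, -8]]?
The characteristic polynomial factors as (x - 6)(x + 1)^3. The minimal polynomial is ∏(x - λ)^{k_λ} where k_λ is the size of the largest Jordan block at λ.

For λ = -1: rank(A + I) = 2, and the largest Jordan block has size 2 (the smallest k with rank((A + I)^k) = rank((A + I)^(k+1))).
For λ = 6: rank(A - 6I) = 3, and the largest Jordan block has size 1 (the smallest k with rank((A - 6I)^k) = rank((A - 6I)^(k+1))).

So m_A(x) = (x - 6)(x + 1)^2.

m_A(x) = (x - 6)(x + 1)^2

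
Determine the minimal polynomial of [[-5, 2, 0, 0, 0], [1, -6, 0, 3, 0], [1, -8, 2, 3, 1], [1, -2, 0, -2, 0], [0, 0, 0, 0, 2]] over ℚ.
m_A(x) = (x - 2)^2(x + 4)^2(x + 5)

The characteristic polynomial factors as (x - 2)^2(x + 4)^2(x + 5). The minimal polynomial is ∏(x - λ)^{k_λ} where k_λ is the size of the largest Jordan block at λ.

For λ = -5: rank(A + 5I) = 4, and the largest Jordan block has size 1 (the smallest k with rank((A + 5I)^k) = rank((A + 5I)^(k+1))).
For λ = -4: rank(A + 4I) = 4, and the largest Jordan block has size 2 (the smallest k with rank((A + 4I)^k) = rank((A + 4I)^(k+1))).
For λ = 2: rank(A - 2I) = 4, and the largest Jordan block has size 2 (the smallest k with rank((A - 2I)^k) = rank((A - 2I)^(k+1))).

So m_A(x) = (x - 2)^2(x + 4)^2(x + 5).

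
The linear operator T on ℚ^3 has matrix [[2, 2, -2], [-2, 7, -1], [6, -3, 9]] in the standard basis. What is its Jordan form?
J = [[6, 1, 0], [0, 6, 0], [0, 0, 6]]

The characteristic polynomial is det(xI - A) = (x - 6)^3, so the eigenvalues are 6 (algebraic multiplicity 3).

For λ = 6: rank(A - 6I) = 1, rank((A - 6I)^2) = 0. The eigenspace has dimension 3 - 1 = 2, so there are 2 Jordan blocks; the rank sequence gives block sizes [2, 1].

Assembling the blocks gives the Jordan form J above.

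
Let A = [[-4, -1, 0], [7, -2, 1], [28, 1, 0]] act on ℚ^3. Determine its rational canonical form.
R = [[0, 0, -24], [1, 0, -14], [0, 1, -6]]

The invariant factors of A (the non-unit diagonal entries of the Smith normal form of xI - A over ℚ[x]) are (x + 4)(x^2 + 2x + 6), each dividing the next. The characteristic polynomial is their product, (x + 4)(x^2 + 2x + 6).

The rational canonical form is the block-diagonal matrix of companion matrices C(f_i):
R = [[0, 0, -24], [1, 0, -14], [0, 1, -6]].

Note the characteristic polynomial does not split into linear factors over ℚ, so A has no Jordan form over ℚ; the rational canonical form exists over any field.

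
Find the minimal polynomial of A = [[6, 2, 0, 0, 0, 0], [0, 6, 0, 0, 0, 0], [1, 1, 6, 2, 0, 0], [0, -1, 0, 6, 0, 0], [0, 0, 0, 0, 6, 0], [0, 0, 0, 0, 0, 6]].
m_A(x) = (x - 6)^2

The characteristic polynomial factors as (x - 6)^6. The minimal polynomial is ∏(x - λ)^{k_λ} where k_λ is the size of the largest Jordan block at λ.

For λ = 6: rank(A - 6I) = 2, and the largest Jordan block has size 2 (the smallest k with rank((A - 6I)^k) = rank((A - 6I)^(k+1))).

So m_A(x) = (x - 6)^2.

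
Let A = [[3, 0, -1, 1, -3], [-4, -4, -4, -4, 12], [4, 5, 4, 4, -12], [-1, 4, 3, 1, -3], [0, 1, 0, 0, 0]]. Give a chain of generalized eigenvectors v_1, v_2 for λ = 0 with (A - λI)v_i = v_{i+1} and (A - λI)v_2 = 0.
We seek v_1 ∈ ker(A^2) \ ker(A), then set v_{i+1} = A v_i.

One such chain is v_1 = [[1, 1, 0, 1, 1]]^T, v_2 = [[1, 0, 1, 1, 1]]^T. Check: A v_2 = [[0, 0, 0, 0, 0]]^T = 0.

v_1 = [[1, 1, 0, 1, 1]]^T, v_2 = [[1, 0, 1, 1, 1]]^T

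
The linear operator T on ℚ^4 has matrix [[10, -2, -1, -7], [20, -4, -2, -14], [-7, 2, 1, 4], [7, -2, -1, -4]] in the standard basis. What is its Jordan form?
The characteristic polynomial is det(xI - A) = x^3(x - 3), so the eigenvalues are 0 (algebraic multiplicity 3), 3 (algebraic multiplicity 1).

For λ = 0: rank(A) = 2, rank(A^2) = 1. The eigenspace has dimension 4 - 2 = 2, so there are 2 Jordan blocks; the rank sequence gives block sizes [2, 1].

For λ = 3: algebraic multiplicity 1 gives one 1×1 block.

Assembling the blocks gives the Jordan form J above.

J = [[0, 1, 0, 0], [0, 0, 0, 0], [0, 0, 0, 0], [0, 0, 0, 3]]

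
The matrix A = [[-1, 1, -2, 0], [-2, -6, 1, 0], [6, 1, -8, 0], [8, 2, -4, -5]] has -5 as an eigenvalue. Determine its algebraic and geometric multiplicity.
algebraic multiplicity 4, geometric multiplicity 2

The characteristic polynomial is (x + 5)^4, so the factor x + 5 appears with exponent 4: the algebraic multiplicity is 4.

rank(A + 5I) = 2, so the eigenspace has dimension 4 - 2 = 2: the geometric multiplicity is 2.

Since 2 < 4, A is not diagonalizable.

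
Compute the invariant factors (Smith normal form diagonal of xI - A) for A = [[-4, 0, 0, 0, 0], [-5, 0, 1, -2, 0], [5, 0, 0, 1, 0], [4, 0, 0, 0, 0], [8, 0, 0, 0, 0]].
x, x^3(x + 4)

The Jordan structure of A has elementary divisors (x + 4), x^3, x. Arranging the block sizes at each eigenvalue in decreasing order and taking row products gives the invariant factors.

Invariant factors (smallest first, each dividing the next): x, x^3(x + 4).

Check: the last factor x^3(x + 4) is the minimal polynomial, and the product x^4(x + 4) is the characteristic polynomial.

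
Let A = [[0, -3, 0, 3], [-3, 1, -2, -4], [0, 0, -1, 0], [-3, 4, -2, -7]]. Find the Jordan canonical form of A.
J = [[-3, 1, 0, 0], [0, -3, 0, 0], [0, 0, -1, 0], [0, 0, 0, 0]]

The characteristic polynomial is det(xI - A) = x(x + 1)(x + 3)^2, so the eigenvalues are -3 (algebraic multiplicity 2), -1 (algebraic multiplicity 1), 0 (algebraic multiplicity 1).

For λ = -3: rank(A + 3I) = 3, rank((A + 3I)^2) = 2. The eigenspace has dimension 4 - 3 = 1, so there is 1 Jordan block; the rank sequence gives block sizes [2].

For λ = -1: algebraic multiplicity 1 gives one 1×1 block.

For λ = 0: algebraic multiplicity 1 gives one 1×1 block.

Assembling the blocks gives the Jordan form J above.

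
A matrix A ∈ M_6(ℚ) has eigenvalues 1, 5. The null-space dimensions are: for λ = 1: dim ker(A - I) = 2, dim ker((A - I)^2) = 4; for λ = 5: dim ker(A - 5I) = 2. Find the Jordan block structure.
λ = 1: successive nullity increments [2, 2] count blocks of size ≥ k; block sizes are [2, 2].
λ = 5: successive nullity increments [2] count blocks of size ≥ k; block sizes are [1, 1].

Jordan blocks: (1, 2), (1, 2), (5, 1), (5, 1)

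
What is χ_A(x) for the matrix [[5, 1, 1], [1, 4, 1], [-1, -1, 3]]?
χ_A(x) = (x - 4)^3

xI - A = [[x - 5, -1, -1], [-1, x - 4, -1], [1, 1, x - 3]].

Expanding det(xI - A) along the first row:
det(xI - A) = + (x - 5)·det([[x - 4, -1], [1, x - 3]]) - (-1)·det([[-1, -1], [1, x - 3]]) + (-1)·det([[-1, x - 4], [1, 1]]).

Evaluating gives χ_A(x) = x^3 - 12x^2 + 48x - 64 = (x - 4)^3.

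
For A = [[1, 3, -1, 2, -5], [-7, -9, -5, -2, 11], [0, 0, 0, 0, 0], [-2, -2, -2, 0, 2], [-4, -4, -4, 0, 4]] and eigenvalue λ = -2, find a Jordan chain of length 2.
v_1 = [[1, 2, 0, 1, 2]]^T, v_2 = [[1, -1, 0, 0, 0]]^T

We seek v_1 ∈ ker((A + 2I)^2) \ ker(A + 2I), then set v_{i+1} = (A + 2I) v_i.

One such chain is v_1 = [[1, 2, 0, 1, 2]]^T, v_2 = [[1, -1, 0, 0, 0]]^T. Check: (A + 2I) v_2 = [[0, 0, 0, 0, 0]]^T = 0.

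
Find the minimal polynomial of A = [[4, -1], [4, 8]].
The characteristic polynomial factors as (x - 6)^2. The minimal polynomial is ∏(x - λ)^{k_λ} where k_λ is the size of the largest Jordan block at λ.

For λ = 6: rank(A - 6I) = 1, and the largest Jordan block has size 2 (the smallest k with rank((A - 6I)^k) = rank((A - 6I)^(k+1))).

So m_A(x) = (x - 6)^2.

m_A(x) = (x - 6)^2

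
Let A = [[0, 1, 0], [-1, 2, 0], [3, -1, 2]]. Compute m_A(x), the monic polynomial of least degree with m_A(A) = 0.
m_A(x) = (x - 2)(x - 1)^2

The characteristic polynomial factors as (x - 2)(x - 1)^2. The minimal polynomial is ∏(x - λ)^{k_λ} where k_λ is the size of the largest Jordan block at λ.

For λ = 1: rank(A - I) = 2, and the largest Jordan block has size 2 (the smallest k with rank((A - I)^k) = rank((A - I)^(k+1))).
For λ = 2: rank(A - 2I) = 2, and the largest Jordan block has size 1 (the smallest k with rank((A - 2I)^k) = rank((A - 2I)^(k+1))).

So m_A(x) = (x - 2)(x - 1)^2.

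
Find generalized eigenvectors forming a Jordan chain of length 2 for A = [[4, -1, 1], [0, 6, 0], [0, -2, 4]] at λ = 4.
We seek v_1 ∈ ker((A - 4I)^2) \ ker(A - 4I), then set v_{i+1} = (A - 4I) v_i.

One such chain is v_1 = [[0, 0, 1]]^T, v_2 = [[1, 0, 0]]^T. Check: (A - 4I) v_2 = [[0, 0, 0]]^T = 0.

v_1 = [[0, 0, 1]]^T, v_2 = [[1, 0, 0]]^T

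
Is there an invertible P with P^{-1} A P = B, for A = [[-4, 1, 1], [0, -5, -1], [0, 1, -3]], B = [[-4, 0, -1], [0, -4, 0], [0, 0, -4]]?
Yes.

Two matrices over a field are similar if and only if they have the same invariant factors.

Both A and B have characteristic polynomial (x + 4)^3 and minimal polynomial (x + 4)^2. Computing further, both have invariant factors x + 4, (x + 4)^2. Hence A and B are similar.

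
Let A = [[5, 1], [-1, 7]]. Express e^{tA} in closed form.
A has Jordan form J = [[6, 1], [0, 6]] with A = PJP^{-1}, so e^{tA} = P e^{tJ} P^{-1}.

For a Jordan block J_k(λ), e^{tJ_k(λ)} = e^{λt} · (I + tN + t^2 N^2/2! + ... + t^{k-1} N^{k-1}/(k-1)!) where N is the nilpotent superdiagonal part.

Assembling the blocks and conjugating back gives the entries of e^{tA} as shown above.

e^{tA} = [[(1 - t)*e^{6*t}, t*e^{6*t}], [-t*e^{6*t}, (t + 1)*e^{6*t}]]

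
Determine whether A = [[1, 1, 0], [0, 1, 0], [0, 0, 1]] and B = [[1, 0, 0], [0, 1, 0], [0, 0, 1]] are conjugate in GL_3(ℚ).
No.

Both have characteristic polynomial (x - 1)^3, but the minimal polynomial of A is (x - 1)^2 while the minimal polynomial of B is x - 1. The minimal polynomial is a similarity invariant, so A and B are not similar.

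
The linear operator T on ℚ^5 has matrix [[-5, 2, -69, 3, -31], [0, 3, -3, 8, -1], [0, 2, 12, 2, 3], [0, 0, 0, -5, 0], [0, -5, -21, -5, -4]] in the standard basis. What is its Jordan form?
The characteristic polynomial is det(xI - A) = (x - 4)^2(x - 3)(x + 5)^2, so the eigenvalues are -5 (algebraic multiplicity 2), 3 (algebraic multiplicity 1), 4 (algebraic multiplicity 2).

For λ = -5: rank(A + 5I) = 4, rank((A + 5I)^2) = 3. The eigenspace has dimension 5 - 4 = 1, so there is 1 Jordan block; the rank sequence gives block sizes [2].

For λ = 3: algebraic multiplicity 1 gives one 1×1 block.

For λ = 4: rank(A - 4I) = 4, rank((A - 4I)^2) = 3. The eigenspace has dimension 5 - 4 = 1, so there is 1 Jordan block; the rank sequence gives block sizes [2].

Assembling the blocks gives the Jordan form J above.

J = [[-5, 1, 0, 0, 0], [0, -5, 0, 0, 0], [0, 0, 3, 0, 0], [0, 0, 0, 4, 1], [0, 0, 0, 0, 4]]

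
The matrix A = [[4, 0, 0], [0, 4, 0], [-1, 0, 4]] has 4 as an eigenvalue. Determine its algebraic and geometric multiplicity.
The characteristic polynomial is (x - 4)^3, so the factor x - 4 appears with exponent 3: the algebraic multiplicity is 3.

rank(A - 4I) = 1, so the eigenspace has dimension 3 - 1 = 2: the geometric multiplicity is 2.

Since 2 < 3, A is not diagonalizable.

algebraic multiplicity 3, geometric multiplicity 2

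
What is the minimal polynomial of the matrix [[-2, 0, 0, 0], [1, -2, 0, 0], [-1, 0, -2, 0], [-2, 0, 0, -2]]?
m_A(x) = (x + 2)^2

The characteristic polynomial factors as (x + 2)^4. The minimal polynomial is ∏(x - λ)^{k_λ} where k_λ is the size of the largest Jordan block at λ.

For λ = -2: rank(A + 2I) = 1, and the largest Jordan block has size 2 (the smallest k with rank((A + 2I)^k) = rank((A + 2I)^(k+1))).

So m_A(x) = (x + 2)^2.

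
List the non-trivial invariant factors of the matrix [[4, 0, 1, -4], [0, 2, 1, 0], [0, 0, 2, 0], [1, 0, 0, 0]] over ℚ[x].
The Jordan structure of A has elementary divisors (x - 2)^3, (x - 2). Arranging the block sizes at each eigenvalue in decreasing order and taking row products gives the invariant factors.

Invariant factors (smallest first, each dividing the next): x - 2, (x - 2)^3.

Check: the last factor (x - 2)^3 is the minimal polynomial, and the product (x - 2)^4 is the characteristic polynomial.

x - 2, (x - 2)^3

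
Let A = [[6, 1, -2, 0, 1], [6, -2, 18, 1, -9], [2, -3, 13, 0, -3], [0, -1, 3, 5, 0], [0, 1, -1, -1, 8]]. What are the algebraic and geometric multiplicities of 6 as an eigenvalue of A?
algebraic multiplicity 5, geometric multiplicity 2

The characteristic polynomial is (x - 6)^5, so the factor x - 6 appears with exponent 5: the algebraic multiplicity is 5.

rank(A - 6I) = 3, so the eigenspace has dimension 5 - 3 = 2: the geometric multiplicity is 2.

Since 2 < 5, A is not diagonalizable.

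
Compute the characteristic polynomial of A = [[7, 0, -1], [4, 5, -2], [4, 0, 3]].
χ_A(x) = (x - 5)^3

xI - A = [[x - 7, 0, 1], [-4, x - 5, 2], [-4, 0, x - 3]].

Expanding det(xI - A) along the first row:
det(xI - A) = + (x - 7)·det([[x - 5, 2], [0, x - 3]]) - (0)·det([[-4, 2], [-4, x - 3]]) + (1)·det([[-4, x - 5], [-4, 0]]).

Evaluating gives χ_A(x) = x^3 - 15x^2 + 75x - 125 = (x - 5)^3.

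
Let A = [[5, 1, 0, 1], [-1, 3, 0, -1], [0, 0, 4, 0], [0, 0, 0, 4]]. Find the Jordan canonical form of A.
The characteristic polynomial is det(xI - A) = (x - 4)^4, so the eigenvalues are 4 (algebraic multiplicity 4).

For λ = 4: rank(A - 4I) = 1, rank((A - 4I)^2) = 0. The eigenspace has dimension 4 - 1 = 3, so there are 3 Jordan blocks; the rank sequence gives block sizes [2, 1, 1].

Assembling the blocks gives the Jordan form J above.

J = [[4, 1, 0, 0], [0, 4, 0, 0], [0, 0, 4, 0], [0, 0, 0, 4]]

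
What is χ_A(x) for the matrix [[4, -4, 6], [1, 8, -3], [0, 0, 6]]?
χ_A(x) = (x - 6)^3

xI - A = [[x - 4, 4, -6], [-1, x - 8, 3], [0, 0, x - 6]].

Expanding det(xI - A) along the first row:
det(xI - A) = + (x - 4)·det([[x - 8, 3], [0, x - 6]]) - (4)·det([[-1, 3], [0, x - 6]]) + (-6)·det([[-1, x - 8], [0, 0]]).

Evaluating gives χ_A(x) = x^3 - 18x^2 + 108x - 216 = (x - 6)^3.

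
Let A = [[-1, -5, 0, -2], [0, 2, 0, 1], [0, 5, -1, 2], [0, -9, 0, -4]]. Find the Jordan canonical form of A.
The characteristic polynomial is det(xI - A) = (x + 1)^4, so the eigenvalues are -1 (algebraic multiplicity 4).

For λ = -1: rank(A + I) = 2, rank((A + I)^2) = 1, rank((A + I)^3) = 0. The eigenspace has dimension 4 - 2 = 2, so there are 2 Jordan blocks; the rank sequence gives block sizes [3, 1].

Assembling the blocks gives the Jordan form J above.

J = [[-1, 1, 0, 0], [0, -1, 1, 0], [0, 0, -1, 0], [0, 0, 0, -1]]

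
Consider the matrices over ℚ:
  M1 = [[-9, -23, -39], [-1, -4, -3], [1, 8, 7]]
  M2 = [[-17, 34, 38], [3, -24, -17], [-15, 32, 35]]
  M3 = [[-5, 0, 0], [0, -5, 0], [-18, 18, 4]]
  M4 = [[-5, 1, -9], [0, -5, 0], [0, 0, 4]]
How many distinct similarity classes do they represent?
Characteristic polynomials: χ_{M1} = (x - 4)(x + 5)^2, χ_{M2} = (x - 4)(x + 5)^2, χ_{M3} = (x - 4)(x + 5)^2, χ_{M4} = (x - 4)(x + 5)^2.

{M1, M2, M4}: invariant factors (x - 4)(x + 5)^2.

{M3}: invariant factors x + 5, (x - 4)(x + 5).

Matrices are similar if and only if their invariant-factor lists agree; the partition into similarity classes is {M1, M2, M4}, {M3}.

2 classes: {M1, M2, M4}, {M3}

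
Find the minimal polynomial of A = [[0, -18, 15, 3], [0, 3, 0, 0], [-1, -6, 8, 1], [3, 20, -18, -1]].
The characteristic polynomial factors as (x - 3)^2(x - 2)^2. The minimal polynomial is ∏(x - λ)^{k_λ} where k_λ is the size of the largest Jordan block at λ.

For λ = 2: rank(A - 2I) = 3, and the largest Jordan block has size 2 (the smallest k with rank((A - 2I)^k) = rank((A - 2I)^(k+1))).
For λ = 3: rank(A - 3I) = 2, and the largest Jordan block has size 1 (the smallest k with rank((A - 3I)^k) = rank((A - 3I)^(k+1))).

So m_A(x) = (x - 3)(x - 2)^2.

m_A(x) = (x - 3)(x - 2)^2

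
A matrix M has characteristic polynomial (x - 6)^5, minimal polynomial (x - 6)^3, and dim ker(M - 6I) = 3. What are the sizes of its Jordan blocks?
λ = 6: algebraic multiplicity 5 (exponent in χ_M), largest block size 3 (exponent in m_M), 3 blocks (geometric multiplicity). These force block sizes [3, 1, 1].

Jordan blocks: (6, 3), (6, 1), (6, 1)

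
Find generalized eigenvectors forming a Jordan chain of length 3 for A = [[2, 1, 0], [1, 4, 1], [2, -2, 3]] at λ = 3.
v_1 = [[-2, -2, 5]]^T, v_2 = [[0, 1, 0]]^T, v_3 = [[1, 1, -2]]^T

We seek v_1 ∈ ker((A - 3I)^3) \ ker((A - 3I)^2), then set v_{i+1} = (A - 3I) v_i.

One such chain is v_1 = [[-2, -2, 5]]^T, v_2 = [[0, 1, 0]]^T, v_3 = [[1, 1, -2]]^T. Check: (A - 3I) v_3 = [[0, 0, 0]]^T = 0.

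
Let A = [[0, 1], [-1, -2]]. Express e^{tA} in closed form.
e^{tA} = [[(t + 1)*e^{-t}, t*e^{-t}], [-t*e^{-t}, (1 - t)*e^{-t}]]

A has Jordan form J = [[-1, 1], [0, -1]] with A = PJP^{-1}, so e^{tA} = P e^{tJ} P^{-1}.

For a Jordan block J_k(λ), e^{tJ_k(λ)} = e^{λt} · (I + tN + t^2 N^2/2! + ... + t^{k-1} N^{k-1}/(k-1)!) where N is the nilpotent superdiagonal part.

Assembling the blocks and conjugating back gives the entries of e^{tA} as shown above.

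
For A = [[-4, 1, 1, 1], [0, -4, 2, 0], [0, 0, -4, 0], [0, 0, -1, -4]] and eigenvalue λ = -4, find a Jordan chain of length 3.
We seek v_1 ∈ ker((A + 4I)^3) \ ker((A + 4I)^2), then set v_{i+1} = (A + 4I) v_i.

One such chain is v_1 = [[0, 0, 1, 0]]^T, v_2 = [[1, 2, 0, -1]]^T, v_3 = [[1, 0, 0, 0]]^T. Check: (A + 4I) v_3 = [[0, 0, 0, 0]]^T = 0.

v_1 = [[0, 0, 1, 0]]^T, v_2 = [[1, 2, 0, -1]]^T, v_3 = [[1, 0, 0, 0]]^T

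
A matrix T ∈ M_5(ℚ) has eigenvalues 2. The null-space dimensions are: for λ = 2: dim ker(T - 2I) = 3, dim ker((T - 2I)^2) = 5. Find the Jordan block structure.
Jordan blocks: (2, 2), (2, 2), (2, 1)

λ = 2: successive nullity increments [3, 2] count blocks of size ≥ k; block sizes are [2, 2, 1].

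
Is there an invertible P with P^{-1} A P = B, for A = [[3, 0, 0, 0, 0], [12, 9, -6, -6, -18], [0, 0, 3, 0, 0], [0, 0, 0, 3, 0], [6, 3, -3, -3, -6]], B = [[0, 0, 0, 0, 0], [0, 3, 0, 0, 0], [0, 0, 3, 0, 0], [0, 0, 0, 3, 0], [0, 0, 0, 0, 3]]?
Two matrices over a field are similar if and only if they have the same invariant factors.

Both A and B have characteristic polynomial x(x - 3)^4 and minimal polynomial x(x - 3). Computing further, both have invariant factors x - 3, x - 3, x - 3, x(x - 3). Hence A and B are similar.

Yes.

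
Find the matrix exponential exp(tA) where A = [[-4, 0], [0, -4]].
e^{tA} = [[e^{-4*t}, 0], [0, e^{-4*t}]]

A has Jordan form J = [[-4, 0], [0, -4]] with A = PJP^{-1}, so e^{tA} = P e^{tJ} P^{-1}.

For a Jordan block J_k(λ), e^{tJ_k(λ)} = e^{λt} · (I + tN + t^2 N^2/2! + ... + t^{k-1} N^{k-1}/(k-1)!) where N is the nilpotent superdiagonal part.

Assembling the blocks and conjugating back gives the entries of e^{tA} as shown above.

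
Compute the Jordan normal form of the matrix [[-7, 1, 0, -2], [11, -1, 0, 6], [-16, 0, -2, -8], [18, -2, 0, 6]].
J = [[-2, 1, 0, 0], [0, -2, 0, 0], [0, 0, -2, 0], [0, 0, 0, 2]]

The characteristic polynomial is det(xI - A) = (x - 2)(x + 2)^3, so the eigenvalues are -2 (algebraic multiplicity 3), 2 (algebraic multiplicity 1).

For λ = -2: rank(A + 2I) = 2, rank((A + 2I)^2) = 1. The eigenspace has dimension 4 - 2 = 2, so there are 2 Jordan blocks; the rank sequence gives block sizes [2, 1].

For λ = 2: algebraic multiplicity 1 gives one 1×1 block.

Assembling the blocks gives the Jordan form J above.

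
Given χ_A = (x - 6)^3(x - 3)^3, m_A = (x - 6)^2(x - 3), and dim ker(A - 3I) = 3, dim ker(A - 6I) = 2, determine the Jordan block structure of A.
λ = 3: algebraic multiplicity 3 (exponent in χ_A), largest block size 1 (exponent in m_A), 3 blocks (geometric multiplicity). These force block sizes [1, 1, 1].
λ = 6: algebraic multiplicity 3 (exponent in χ_A), largest block size 2 (exponent in m_A), 2 blocks (geometric multiplicity). These force block sizes [2, 1].

Jordan blocks: (3, 1), (3, 1), (3, 1), (6, 2), (6, 1)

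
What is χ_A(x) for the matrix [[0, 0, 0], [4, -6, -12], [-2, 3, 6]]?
χ_A(x) = x^3

xI - A = [[x, 0, 0], [-4, x + 6, 12], [2, -3, x - 6]].

Expanding det(xI - A) along the first row:
det(xI - A) = + (x)·det([[x + 6, 12], [-3, x - 6]]) - (0)·det([[-4, 12], [2, x - 6]]) + (0)·det([[-4, x + 6], [2, -3]]).

Evaluating gives χ_A(x) = x^3.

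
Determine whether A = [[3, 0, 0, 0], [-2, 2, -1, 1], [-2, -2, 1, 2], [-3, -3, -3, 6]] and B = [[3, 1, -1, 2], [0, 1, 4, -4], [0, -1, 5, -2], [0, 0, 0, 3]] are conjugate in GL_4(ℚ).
Two matrices over a field are similar if and only if they have the same invariant factors.

Both A and B have characteristic polynomial (x - 3)^4 and minimal polynomial (x - 3)^3. Computing further, both have invariant factors x - 3, (x - 3)^3. Hence A and B are similar.

Yes.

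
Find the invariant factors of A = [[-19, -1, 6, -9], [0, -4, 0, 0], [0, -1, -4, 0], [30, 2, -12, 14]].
x + 4, (x + 1)(x + 4)^2

The Jordan structure of A has elementary divisors (x + 4)^2, (x + 4), (x + 1). Arranging the block sizes at each eigenvalue in decreasing order and taking row products gives the invariant factors.

Invariant factors (smallest first, each dividing the next): x + 4, (x + 1)(x + 4)^2.

Check: the last factor (x + 1)(x + 4)^2 is the minimal polynomial, and the product (x + 1)(x + 4)^3 is the characteristic polynomial.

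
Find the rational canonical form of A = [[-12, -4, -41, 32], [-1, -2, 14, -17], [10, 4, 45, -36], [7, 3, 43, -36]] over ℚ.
R = [[0, 0, 0, 10], [1, 0, 0, -13], [0, 1, 0, -3], [0, 0, 1, -5]]

The invariant factors of A (the non-unit diagonal entries of the Smith normal form of xI - A over ℚ[x]) are (x + 5)(x^3 + 3x - 2), each dividing the next. The characteristic polynomial is their product, (x + 5)(x^3 + 3x - 2).

The rational canonical form is the block-diagonal matrix of companion matrices C(f_i):
R = [[0, 0, 0, 10], [1, 0, 0, -13], [0, 1, 0, -3], [0, 0, 1, -5]].

Note the characteristic polynomial does not split into linear factors over ℚ, so A has no Jordan form over ℚ; the rational canonical form exists over any field.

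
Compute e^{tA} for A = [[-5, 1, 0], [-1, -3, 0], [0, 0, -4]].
e^{tA} = [[(1 - t)*e^{-4*t}, t*e^{-4*t}, 0], [-t*e^{-4*t}, (t + 1)*e^{-4*t}, 0], [0, 0, e^{-4*t}]]

A has Jordan form J = [[-4, 1, 0], [0, -4, 0], [0, 0, -4]] with A = PJP^{-1}, so e^{tA} = P e^{tJ} P^{-1}.

For a Jordan block J_k(λ), e^{tJ_k(λ)} = e^{λt} · (I + tN + t^2 N^2/2! + ... + t^{k-1} N^{k-1}/(k-1)!) where N is the nilpotent superdiagonal part.

Assembling the blocks and conjugating back gives the entries of e^{tA} as shown above.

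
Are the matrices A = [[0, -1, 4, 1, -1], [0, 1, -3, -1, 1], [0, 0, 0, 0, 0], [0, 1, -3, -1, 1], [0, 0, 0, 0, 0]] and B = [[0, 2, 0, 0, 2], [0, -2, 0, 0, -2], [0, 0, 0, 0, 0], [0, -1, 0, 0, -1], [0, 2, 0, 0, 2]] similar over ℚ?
Both have characteristic polynomial x^5 and minimal polynomial x^2. But rank(A) = 2 for A while rank(B) = 1 for B, so the number of Jordan blocks at λ = 0 differs. A and B are not similar.

No.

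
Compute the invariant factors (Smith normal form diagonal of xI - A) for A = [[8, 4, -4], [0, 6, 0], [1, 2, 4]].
The Jordan structure of A has elementary divisors (x - 6)^2, (x - 6). Arranging the block sizes at each eigenvalue in decreasing order and taking row products gives the invariant factors.

Invariant factors (smallest first, each dividing the next): x - 6, (x - 6)^2.

Check: the last factor (x - 6)^2 is the minimal polynomial, and the product (x - 6)^3 is the characteristic polynomial.

x - 6, (x - 6)^2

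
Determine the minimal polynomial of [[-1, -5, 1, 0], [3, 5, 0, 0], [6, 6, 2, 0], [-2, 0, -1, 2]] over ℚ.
The characteristic polynomial factors as (x - 2)^4. The minimal polynomial is ∏(x - λ)^{k_λ} where k_λ is the size of the largest Jordan block at λ.

For λ = 2: rank(A - 2I) = 2, and the largest Jordan block has size 3 (the smallest k with rank((A - 2I)^k) = rank((A - 2I)^(k+1))).

So m_A(x) = (x - 2)^3.

m_A(x) = (x - 2)^3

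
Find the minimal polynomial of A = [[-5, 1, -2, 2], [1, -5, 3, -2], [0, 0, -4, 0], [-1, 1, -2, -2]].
m_A(x) = (x + 4)^3

The characteristic polynomial factors as (x + 4)^4. The minimal polynomial is ∏(x - λ)^{k_λ} where k_λ is the size of the largest Jordan block at λ.

For λ = -4: rank(A + 4I) = 2, and the largest Jordan block has size 3 (the smallest k with rank((A + 4I)^k) = rank((A + 4I)^(k+1))).

So m_A(x) = (x + 4)^3.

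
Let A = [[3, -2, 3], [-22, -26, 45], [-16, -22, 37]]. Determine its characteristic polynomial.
xI - A = [[x - 3, 2, -3], [22, x + 26, -45], [16, 22, x - 37]].

Expanding det(xI - A) along the first row:
det(xI - A) = + (x - 3)·det([[x + 26, -45], [22, x - 37]]) - (2)·det([[22, -45], [16, x - 37]]) + (-3)·det([[22, x + 26], [16, 22]]).

Evaluating gives χ_A(x) = x^3 - 14x^2 + 65x - 100 = (x - 5)^2(x - 4).

χ_A(x) = (x - 5)^2(x - 4)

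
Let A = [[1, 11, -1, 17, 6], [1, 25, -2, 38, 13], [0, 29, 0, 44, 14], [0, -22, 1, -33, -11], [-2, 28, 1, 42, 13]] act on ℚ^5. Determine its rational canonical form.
R = [[0, 0, 0, 0, 4], [1, 0, 0, 0, -9], [0, 1, 0, 0, 14], [0, 0, 1, 0, -11], [0, 0, 0, 1, 6]]

The invariant factors of A (the non-unit diagonal entries of the Smith normal form of xI - A over ℚ[x]) are (x - 4)(x^2 - x + 1)^2, each dividing the next. The characteristic polynomial is their product, (x - 4)(x^2 - x + 1)^2.

The rational canonical form is the block-diagonal matrix of companion matrices C(f_i):
R = [[0, 0, 0, 0, 4], [1, 0, 0, 0, -9], [0, 1, 0, 0, 14], [0, 0, 1, 0, -11], [0, 0, 0, 1, 6]].

Note the characteristic polynomial does not split into linear factors over ℚ, so A has no Jordan form over ℚ; the rational canonical form exists over any field.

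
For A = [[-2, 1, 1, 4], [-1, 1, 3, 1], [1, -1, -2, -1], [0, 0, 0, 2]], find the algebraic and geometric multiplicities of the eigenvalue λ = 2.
algebraic multiplicity 1, geometric multiplicity 1

The characteristic polynomial is (x - 2)(x + 1)^3, so the factor x - 2 appears with exponent 1: the algebraic multiplicity is 1.

rank(A - 2I) = 3, so the eigenspace has dimension 4 - 3 = 1: the geometric multiplicity is 1.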